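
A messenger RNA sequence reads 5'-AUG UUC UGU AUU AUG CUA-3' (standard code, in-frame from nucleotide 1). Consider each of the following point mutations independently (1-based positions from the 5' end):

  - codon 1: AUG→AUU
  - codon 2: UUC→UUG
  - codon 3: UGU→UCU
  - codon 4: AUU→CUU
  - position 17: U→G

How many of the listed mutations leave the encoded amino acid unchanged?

Codon 1: AUG (Met) → AUU (Ile) — missense.
Codon 2: UUC (Phe) → UUG (Leu) — missense.
Codon 3: UGU (Cys) → UCU (Ser) — missense.
Codon 4: AUU (Ile) → CUU (Leu) — missense.
Codon 6: CUA (Leu) → CGA (Arg) — missense.
Synonymous: 0 of 5.

0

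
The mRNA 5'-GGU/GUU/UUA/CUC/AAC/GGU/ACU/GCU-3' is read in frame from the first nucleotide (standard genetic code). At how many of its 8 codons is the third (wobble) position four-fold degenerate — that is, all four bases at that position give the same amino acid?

6

Codon 1 GGU (Gly): third position 4-fold.
Codon 2 GUU (Val): third position 4-fold.
Codon 3 UUA (Leu): third position 2-fold.
Codon 4 CUC (Leu): third position 4-fold.
Codon 5 AAC (Asn): third position 2-fold.
Codon 6 GGU (Gly): third position 4-fold.
Codon 7 ACU (Thr): third position 4-fold.
Codon 8 GCU (Ala): third position 4-fold.
Four-fold degenerate third positions: 6.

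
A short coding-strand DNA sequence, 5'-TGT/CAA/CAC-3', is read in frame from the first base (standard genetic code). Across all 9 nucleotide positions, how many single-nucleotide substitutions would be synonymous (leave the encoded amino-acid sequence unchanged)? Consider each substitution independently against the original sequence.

3

Codon 1 (TGT, Cys): 1 synonymous substitution.
Codon 2 (CAA, Gln): 1 synonymous substitution.
Codon 3 (CAC, His): 1 synonymous substitution.
Total: 1 + 1 + 1 = 3.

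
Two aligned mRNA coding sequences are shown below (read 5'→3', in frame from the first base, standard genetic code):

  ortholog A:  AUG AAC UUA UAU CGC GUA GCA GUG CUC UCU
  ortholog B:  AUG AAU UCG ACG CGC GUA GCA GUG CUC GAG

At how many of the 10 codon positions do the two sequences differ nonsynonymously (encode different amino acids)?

3

Codon 1: AUG Met / AUG Met — identical.
Codon 2: AAC Asn / AAU Asn — synonymous.
Codon 3: UUA Leu / UCG Ser — nonsynonymous.
Codon 4: UAU Tyr / ACG Thr — nonsynonymous.
Codon 5: CGC Arg / CGC Arg — identical.
Codon 6: GUA Val / GUA Val — identical.
Codon 7: GCA Ala / GCA Ala — identical.
Codon 8: GUG Val / GUG Val — identical.
Codon 9: CUC Leu / CUC Leu — identical.
Codon 10: UCU Ser / GAG Glu — nonsynonymous.
Nonsynonymous differences: 3.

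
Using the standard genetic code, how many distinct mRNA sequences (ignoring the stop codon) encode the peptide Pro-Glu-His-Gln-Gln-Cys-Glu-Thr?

Pro: 4 codons.
Glu: 2 codons.
His: 2 codons.
Gln: 2 codons.
Gln: 2 codons.
Cys: 2 codons.
Glu: 2 codons.
Thr: 4 codons.
4 × 2 × 2 × 2 × 2 × 2 × 2 × 4 = 1024.

1024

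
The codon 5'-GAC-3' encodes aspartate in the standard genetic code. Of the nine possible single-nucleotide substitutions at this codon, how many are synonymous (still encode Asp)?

1

Position 1: none → 0 synonymous.
Position 2: none → 0 synonymous.
Position 3: GAT → 1 synonymous.
Total: 0 + 0 + 1 = 1.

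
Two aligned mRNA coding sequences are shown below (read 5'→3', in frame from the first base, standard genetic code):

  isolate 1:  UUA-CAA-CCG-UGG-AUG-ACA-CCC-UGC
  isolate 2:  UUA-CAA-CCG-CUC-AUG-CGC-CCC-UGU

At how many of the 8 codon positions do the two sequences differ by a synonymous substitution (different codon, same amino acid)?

1

Codon 1: UUA Leu / UUA Leu — identical.
Codon 2: CAA Gln / CAA Gln — identical.
Codon 3: CCG Pro / CCG Pro — identical.
Codon 4: UGG Trp / CUC Leu — nonsynonymous.
Codon 5: AUG Met / AUG Met — identical.
Codon 6: ACA Thr / CGC Arg — nonsynonymous.
Codon 7: CCC Pro / CCC Pro — identical.
Codon 8: UGC Cys / UGU Cys — synonymous.
Synonymous differences: 1.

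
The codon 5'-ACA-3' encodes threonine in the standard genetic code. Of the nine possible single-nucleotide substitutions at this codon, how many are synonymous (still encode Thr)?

Position 1: none → 0 synonymous.
Position 2: none → 0 synonymous.
Position 3: ACT, ACC, ACG → 3 synonymous.
Total: 0 + 0 + 3 = 3.

3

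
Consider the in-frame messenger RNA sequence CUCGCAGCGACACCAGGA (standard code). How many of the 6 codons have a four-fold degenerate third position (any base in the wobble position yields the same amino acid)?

Codon 1 CUC (Leu): third position 4-fold.
Codon 2 GCA (Ala): third position 4-fold.
Codon 3 GCG (Ala): third position 4-fold.
Codon 4 ACA (Thr): third position 4-fold.
Codon 5 CCA (Pro): third position 4-fold.
Codon 6 GGA (Gly): third position 4-fold.
Four-fold degenerate third positions: 6.

6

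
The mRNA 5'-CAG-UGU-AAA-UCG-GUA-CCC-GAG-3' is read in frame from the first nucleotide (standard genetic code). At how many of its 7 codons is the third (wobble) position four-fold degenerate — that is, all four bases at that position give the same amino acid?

Codon 1 CAG (Gln): third position 2-fold.
Codon 2 UGU (Cys): third position 2-fold.
Codon 3 AAA (Lys): third position 2-fold.
Codon 4 UCG (Ser): third position 4-fold.
Codon 5 GUA (Val): third position 4-fold.
Codon 6 CCC (Pro): third position 4-fold.
Codon 7 GAG (Glu): third position 2-fold.
Four-fold degenerate third positions: 3.

3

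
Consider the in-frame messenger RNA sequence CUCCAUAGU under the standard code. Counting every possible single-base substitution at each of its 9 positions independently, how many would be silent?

5

Codon 1 (CUC, Leu): 3 synonymous substitutions.
Codon 2 (CAU, His): 1 synonymous substitution.
Codon 3 (AGU, Ser): 1 synonymous substitution.
Total: 3 + 1 + 1 = 5.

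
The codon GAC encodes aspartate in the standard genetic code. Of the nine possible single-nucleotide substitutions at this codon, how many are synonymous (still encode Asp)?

1

Position 1: none → 0 synonymous.
Position 2: none → 0 synonymous.
Position 3: GAU → 1 synonymous.
Total: 0 + 0 + 1 = 1.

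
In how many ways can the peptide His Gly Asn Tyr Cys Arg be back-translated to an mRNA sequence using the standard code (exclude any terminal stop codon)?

384

His: 2 codons.
Gly: 4 codons.
Asn: 2 codons.
Tyr: 2 codons.
Cys: 2 codons.
Arg: 6 codons.
2 × 4 × 2 × 2 × 2 × 6 = 384.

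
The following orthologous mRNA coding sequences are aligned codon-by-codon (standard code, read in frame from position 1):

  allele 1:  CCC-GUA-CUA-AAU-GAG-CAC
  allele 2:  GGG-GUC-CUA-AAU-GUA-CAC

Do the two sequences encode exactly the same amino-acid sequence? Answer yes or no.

Codon 1: CCC Pro / GGG Gly — nonsynonymous.
Codon 2: GUA Val / GUC Val — synonymous.
Codon 3: CUA Leu / CUA Leu — identical.
Codon 4: AAU Asn / AAU Asn — identical.
Codon 5: GAG Glu / GUA Val — nonsynonymous.
Codon 6: CAC His / CAC His — identical.
Nonsynonymous differences: 2 → different protein.

no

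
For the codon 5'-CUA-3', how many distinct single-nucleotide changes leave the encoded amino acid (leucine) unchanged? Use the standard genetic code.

Position 1: UUA → 1 synonymous.
Position 2: none → 0 synonymous.
Position 3: CUU, CUC, CUG → 3 synonymous.
Total: 1 + 0 + 3 = 4.

4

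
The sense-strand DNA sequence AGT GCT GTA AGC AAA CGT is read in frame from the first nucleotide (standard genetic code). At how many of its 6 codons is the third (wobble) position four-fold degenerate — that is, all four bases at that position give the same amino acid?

Codon 1 AGT (Ser): third position 2-fold.
Codon 2 GCT (Ala): third position 4-fold.
Codon 3 GTA (Val): third position 4-fold.
Codon 4 AGC (Ser): third position 2-fold.
Codon 5 AAA (Lys): third position 2-fold.
Codon 6 CGT (Arg): third position 4-fold.
Four-fold degenerate third positions: 3.

3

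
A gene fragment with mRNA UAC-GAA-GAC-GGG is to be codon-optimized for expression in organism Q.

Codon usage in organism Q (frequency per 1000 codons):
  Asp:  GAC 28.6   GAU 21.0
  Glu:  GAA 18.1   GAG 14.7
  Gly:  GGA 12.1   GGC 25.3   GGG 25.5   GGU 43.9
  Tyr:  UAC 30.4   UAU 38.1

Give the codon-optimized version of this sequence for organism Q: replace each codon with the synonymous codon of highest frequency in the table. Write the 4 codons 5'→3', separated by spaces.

UAU GAA GAC GGU

Codon 1 (Tyr): best is UAU at 38.1.
Codon 2 (Glu): best is GAA at 18.1.
Codon 3 (Asp): best is GAC at 28.6.
Codon 4 (Gly): best is GGU at 43.9.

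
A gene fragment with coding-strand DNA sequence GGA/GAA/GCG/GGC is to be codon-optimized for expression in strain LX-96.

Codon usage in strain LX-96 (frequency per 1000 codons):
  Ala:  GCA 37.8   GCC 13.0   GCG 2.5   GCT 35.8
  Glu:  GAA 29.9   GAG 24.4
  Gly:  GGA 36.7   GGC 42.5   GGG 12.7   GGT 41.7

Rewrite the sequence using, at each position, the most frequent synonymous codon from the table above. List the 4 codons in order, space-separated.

Codon 1 (Gly): best is GGC at 42.5.
Codon 2 (Glu): best is GAA at 29.9.
Codon 3 (Ala): best is GCA at 37.8.
Codon 4 (Gly): best is GGC at 42.5.

GGC GAA GCA GGC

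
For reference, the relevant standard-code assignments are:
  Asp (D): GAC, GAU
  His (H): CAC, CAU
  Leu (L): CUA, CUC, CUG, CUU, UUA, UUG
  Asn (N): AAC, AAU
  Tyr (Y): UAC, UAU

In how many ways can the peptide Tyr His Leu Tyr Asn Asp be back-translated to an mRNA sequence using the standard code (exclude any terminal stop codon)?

192

Tyr: 2 codons.
His: 2 codons.
Leu: 6 codons.
Tyr: 2 codons.
Asn: 2 codons.
Asp: 2 codons.
2 × 2 × 6 × 2 × 2 × 2 = 192.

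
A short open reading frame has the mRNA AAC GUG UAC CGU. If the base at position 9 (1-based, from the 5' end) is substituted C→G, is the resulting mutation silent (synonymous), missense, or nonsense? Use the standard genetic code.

nonsense

Position 9 falls in codon 3: UAC → Tyr.
After the substitution the codon is UAG → Stop.
The new codon is a stop codon, so this is a nonsense mutation.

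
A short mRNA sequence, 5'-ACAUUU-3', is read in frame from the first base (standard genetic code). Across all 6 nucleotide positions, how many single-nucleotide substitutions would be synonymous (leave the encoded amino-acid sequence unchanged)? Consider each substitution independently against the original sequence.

Codon 1 (ACA, Thr): 3 synonymous substitutions.
Codon 2 (UUU, Phe): 1 synonymous substitution.
Total: 3 + 1 = 4.

4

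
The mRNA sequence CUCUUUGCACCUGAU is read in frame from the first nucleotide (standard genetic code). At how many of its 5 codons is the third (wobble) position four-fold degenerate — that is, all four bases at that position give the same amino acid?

3

Codon 1 CUC (Leu): third position 4-fold.
Codon 2 UUU (Phe): third position 2-fold.
Codon 3 GCA (Ala): third position 4-fold.
Codon 4 CCU (Pro): third position 4-fold.
Codon 5 GAU (Asp): third position 2-fold.
Four-fold degenerate third positions: 3.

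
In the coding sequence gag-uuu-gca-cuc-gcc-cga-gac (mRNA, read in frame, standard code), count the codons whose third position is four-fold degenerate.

Codon 1 GAG (Glu): third position 2-fold.
Codon 2 UUU (Phe): third position 2-fold.
Codon 3 GCA (Ala): third position 4-fold.
Codon 4 CUC (Leu): third position 4-fold.
Codon 5 GCC (Ala): third position 4-fold.
Codon 6 CGA (Arg): third position 4-fold.
Codon 7 GAC (Asp): third position 2-fold.
Four-fold degenerate third positions: 4.

4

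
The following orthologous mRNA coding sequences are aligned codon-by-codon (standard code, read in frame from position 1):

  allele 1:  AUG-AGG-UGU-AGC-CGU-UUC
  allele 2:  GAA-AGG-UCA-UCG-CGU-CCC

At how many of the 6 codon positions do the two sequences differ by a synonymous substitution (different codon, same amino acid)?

1

Codon 1: AUG Met / GAA Glu — nonsynonymous.
Codon 2: AGG Arg / AGG Arg — identical.
Codon 3: UGU Cys / UCA Ser — nonsynonymous.
Codon 4: AGC Ser / UCG Ser — synonymous.
Codon 5: CGU Arg / CGU Arg — identical.
Codon 6: UUC Phe / CCC Pro — nonsynonymous.
Synonymous differences: 1.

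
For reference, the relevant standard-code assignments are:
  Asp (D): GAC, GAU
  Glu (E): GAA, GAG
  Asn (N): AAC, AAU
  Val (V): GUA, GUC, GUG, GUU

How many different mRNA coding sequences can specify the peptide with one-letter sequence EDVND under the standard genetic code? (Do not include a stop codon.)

64

Glu: 2 codons.
Asp: 2 codons.
Val: 4 codons.
Asn: 2 codons.
Asp: 2 codons.
2 × 2 × 4 × 2 × 2 = 64.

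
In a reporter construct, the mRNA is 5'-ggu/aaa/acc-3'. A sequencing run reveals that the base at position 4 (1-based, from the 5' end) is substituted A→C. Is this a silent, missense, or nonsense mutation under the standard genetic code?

Position 4 falls in codon 2: AAA → Lys.
After the substitution the codon is CAA → Gln.
Lys ≠ Gln, so this is a missense mutation.

missense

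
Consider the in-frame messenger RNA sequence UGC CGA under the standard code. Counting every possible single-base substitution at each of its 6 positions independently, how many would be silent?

Codon 1 (UGC, Cys): 1 synonymous substitution.
Codon 2 (CGA, Arg): 4 synonymous substitutions.
Total: 1 + 4 = 5.

5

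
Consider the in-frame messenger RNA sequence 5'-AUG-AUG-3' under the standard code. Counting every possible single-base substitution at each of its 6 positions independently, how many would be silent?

0

Codon 1 (AUG, Met): 0 synonymous substitutions.
Codon 2 (AUG, Met): 0 synonymous substitutions.
Total: 0 + 0 = 0.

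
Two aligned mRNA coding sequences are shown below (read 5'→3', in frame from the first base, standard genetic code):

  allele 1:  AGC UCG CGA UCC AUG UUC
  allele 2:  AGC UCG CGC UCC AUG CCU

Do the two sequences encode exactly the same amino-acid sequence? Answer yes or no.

no

Codon 1: AGC Ser / AGC Ser — identical.
Codon 2: UCG Ser / UCG Ser — identical.
Codon 3: CGA Arg / CGC Arg — synonymous.
Codon 4: UCC Ser / UCC Ser — identical.
Codon 5: AUG Met / AUG Met — identical.
Codon 6: UUC Phe / CCU Pro — nonsynonymous.
Nonsynonymous differences: 1 → different protein.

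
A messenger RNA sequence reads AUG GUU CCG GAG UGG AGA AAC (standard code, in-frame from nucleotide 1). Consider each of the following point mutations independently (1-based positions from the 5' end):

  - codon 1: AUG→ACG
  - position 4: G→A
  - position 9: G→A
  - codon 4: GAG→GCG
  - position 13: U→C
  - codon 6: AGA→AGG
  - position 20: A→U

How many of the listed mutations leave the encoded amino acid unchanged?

2

Codon 1: AUG (Met) → ACG (Thr) — missense.
Codon 2: GUU (Val) → AUU (Ile) — missense.
Codon 3: CCG (Pro) → CCA (Pro) — synonymous.
Codon 4: GAG (Glu) → GCG (Ala) — missense.
Codon 5: UGG (Trp) → CGG (Arg) — missense.
Codon 6: AGA (Arg) → AGG (Arg) — synonymous.
Codon 7: AAC (Asn) → AUC (Ile) — missense.
Synonymous: 2 of 7.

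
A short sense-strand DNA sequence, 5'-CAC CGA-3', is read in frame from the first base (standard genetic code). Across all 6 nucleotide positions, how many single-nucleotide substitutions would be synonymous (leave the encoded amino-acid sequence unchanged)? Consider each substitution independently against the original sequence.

5

Codon 1 (CAC, His): 1 synonymous substitution.
Codon 2 (CGA, Arg): 4 synonymous substitutions.
Total: 1 + 4 = 5.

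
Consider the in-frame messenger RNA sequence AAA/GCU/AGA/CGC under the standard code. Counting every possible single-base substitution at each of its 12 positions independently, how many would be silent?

Codon 1 (AAA, Lys): 1 synonymous substitution.
Codon 2 (GCU, Ala): 3 synonymous substitutions.
Codon 3 (AGA, Arg): 2 synonymous substitutions.
Codon 4 (CGC, Arg): 3 synonymous substitutions.
Total: 1 + 3 + 2 + 3 = 9.

9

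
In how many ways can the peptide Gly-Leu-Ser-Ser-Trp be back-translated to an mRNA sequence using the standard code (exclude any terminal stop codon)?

Gly: 4 codons.
Leu: 6 codons.
Ser: 6 codons.
Ser: 6 codons.
Trp: 1 codon.
4 × 6 × 6 × 6 × 1 = 864.

864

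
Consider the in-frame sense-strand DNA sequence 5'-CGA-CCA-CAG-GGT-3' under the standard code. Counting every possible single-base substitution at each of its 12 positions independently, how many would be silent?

Codon 1 (CGA, Arg): 4 synonymous substitutions.
Codon 2 (CCA, Pro): 3 synonymous substitutions.
Codon 3 (CAG, Gln): 1 synonymous substitution.
Codon 4 (GGT, Gly): 3 synonymous substitutions.
Total: 4 + 3 + 1 + 3 = 11.

11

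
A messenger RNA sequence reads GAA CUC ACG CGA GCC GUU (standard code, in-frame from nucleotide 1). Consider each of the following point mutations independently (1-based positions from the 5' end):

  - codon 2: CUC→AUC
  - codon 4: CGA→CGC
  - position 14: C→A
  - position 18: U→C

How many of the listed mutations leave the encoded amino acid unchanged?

2

Codon 2: CUC (Leu) → AUC (Ile) — missense.
Codon 4: CGA (Arg) → CGC (Arg) — synonymous.
Codon 5: GCC (Ala) → GAC (Asp) — missense.
Codon 6: GUU (Val) → GUC (Val) — synonymous.
Synonymous: 2 of 4.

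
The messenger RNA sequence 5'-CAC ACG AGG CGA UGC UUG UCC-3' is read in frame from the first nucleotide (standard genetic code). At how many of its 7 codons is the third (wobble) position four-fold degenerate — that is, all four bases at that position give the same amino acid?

Codon 1 CAC (His): third position 2-fold.
Codon 2 ACG (Thr): third position 4-fold.
Codon 3 AGG (Arg): third position 2-fold.
Codon 4 CGA (Arg): third position 4-fold.
Codon 5 UGC (Cys): third position 2-fold.
Codon 6 UUG (Leu): third position 2-fold.
Codon 7 UCC (Ser): third position 4-fold.
Four-fold degenerate third positions: 3.

3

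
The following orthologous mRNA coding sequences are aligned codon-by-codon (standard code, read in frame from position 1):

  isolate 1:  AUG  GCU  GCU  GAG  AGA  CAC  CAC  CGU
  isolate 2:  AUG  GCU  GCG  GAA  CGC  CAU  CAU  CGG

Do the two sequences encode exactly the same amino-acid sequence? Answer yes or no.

yes

Codon 1: AUG Met / AUG Met — identical.
Codon 2: GCU Ala / GCU Ala — identical.
Codon 3: GCU Ala / GCG Ala — synonymous.
Codon 4: GAG Glu / GAA Glu — synonymous.
Codon 5: AGA Arg / CGC Arg — synonymous.
Codon 6: CAC His / CAU His — synonymous.
Codon 7: CAC His / CAU His — synonymous.
Codon 8: CGU Arg / CGG Arg — synonymous.
Nonsynonymous differences: 0 → same protein.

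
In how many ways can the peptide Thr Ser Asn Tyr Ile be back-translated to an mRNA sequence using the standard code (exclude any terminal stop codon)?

288

Thr: 4 codons.
Ser: 6 codons.
Asn: 2 codons.
Tyr: 2 codons.
Ile: 3 codons.
4 × 6 × 2 × 2 × 3 = 288.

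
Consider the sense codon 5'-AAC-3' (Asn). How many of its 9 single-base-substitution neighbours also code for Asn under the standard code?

1

Position 1: none → 0 synonymous.
Position 2: none → 0 synonymous.
Position 3: AAU → 1 synonymous.
Total: 0 + 0 + 1 = 1.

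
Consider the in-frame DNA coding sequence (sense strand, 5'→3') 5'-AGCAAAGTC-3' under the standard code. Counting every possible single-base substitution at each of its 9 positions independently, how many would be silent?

Codon 1 (AGC, Ser): 1 synonymous substitution.
Codon 2 (AAA, Lys): 1 synonymous substitution.
Codon 3 (GTC, Val): 3 synonymous substitutions.
Total: 1 + 1 + 3 = 5.

5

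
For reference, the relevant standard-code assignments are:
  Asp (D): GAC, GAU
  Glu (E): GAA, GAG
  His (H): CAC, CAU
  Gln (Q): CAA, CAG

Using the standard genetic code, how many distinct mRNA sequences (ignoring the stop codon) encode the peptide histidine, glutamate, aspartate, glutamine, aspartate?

His: 2 codons.
Glu: 2 codons.
Asp: 2 codons.
Gln: 2 codons.
Asp: 2 codons.
2 × 2 × 2 × 2 × 2 = 32.

32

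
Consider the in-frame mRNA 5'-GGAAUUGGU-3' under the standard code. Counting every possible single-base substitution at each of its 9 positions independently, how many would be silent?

8

Codon 1 (GGA, Gly): 3 synonymous substitutions.
Codon 2 (AUU, Ile): 2 synonymous substitutions.
Codon 3 (GGU, Gly): 3 synonymous substitutions.
Total: 3 + 2 + 3 = 8.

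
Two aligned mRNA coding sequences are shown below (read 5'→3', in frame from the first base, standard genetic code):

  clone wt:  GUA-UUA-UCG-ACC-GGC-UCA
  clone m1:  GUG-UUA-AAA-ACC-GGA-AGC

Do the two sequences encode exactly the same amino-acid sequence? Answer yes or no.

Codon 1: GUA Val / GUG Val — synonymous.
Codon 2: UUA Leu / UUA Leu — identical.
Codon 3: UCG Ser / AAA Lys — nonsynonymous.
Codon 4: ACC Thr / ACC Thr — identical.
Codon 5: GGC Gly / GGA Gly — synonymous.
Codon 6: UCA Ser / AGC Ser — synonymous.
Nonsynonymous differences: 1 → different protein.

no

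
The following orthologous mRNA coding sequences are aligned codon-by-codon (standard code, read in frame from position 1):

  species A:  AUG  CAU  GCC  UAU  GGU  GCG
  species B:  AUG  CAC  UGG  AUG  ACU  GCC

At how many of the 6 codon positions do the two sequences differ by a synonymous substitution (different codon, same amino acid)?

Codon 1: AUG Met / AUG Met — identical.
Codon 2: CAU His / CAC His — synonymous.
Codon 3: GCC Ala / UGG Trp — nonsynonymous.
Codon 4: UAU Tyr / AUG Met — nonsynonymous.
Codon 5: GGU Gly / ACU Thr — nonsynonymous.
Codon 6: GCG Ala / GCC Ala — synonymous.
Synonymous differences: 2.

2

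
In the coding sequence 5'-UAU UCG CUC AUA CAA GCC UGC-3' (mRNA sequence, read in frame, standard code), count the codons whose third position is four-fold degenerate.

Codon 1 UAU (Tyr): third position 2-fold.
Codon 2 UCG (Ser): third position 4-fold.
Codon 3 CUC (Leu): third position 4-fold.
Codon 4 AUA (Ile): third position 3-fold.
Codon 5 CAA (Gln): third position 2-fold.
Codon 6 GCC (Ala): third position 4-fold.
Codon 7 UGC (Cys): third position 2-fold.
Four-fold degenerate third positions: 3.

3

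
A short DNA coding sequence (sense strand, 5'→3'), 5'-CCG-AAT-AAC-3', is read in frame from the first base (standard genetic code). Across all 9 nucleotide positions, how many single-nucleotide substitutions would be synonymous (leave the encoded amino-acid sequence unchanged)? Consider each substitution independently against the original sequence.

5

Codon 1 (CCG, Pro): 3 synonymous substitutions.
Codon 2 (AAT, Asn): 1 synonymous substitution.
Codon 3 (AAC, Asn): 1 synonymous substitution.
Total: 3 + 1 + 1 = 5.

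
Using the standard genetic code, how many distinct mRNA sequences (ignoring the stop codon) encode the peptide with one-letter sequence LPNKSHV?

4608

Leu: 6 codons.
Pro: 4 codons.
Asn: 2 codons.
Lys: 2 codons.
Ser: 6 codons.
His: 2 codons.
Val: 4 codons.
6 × 4 × 2 × 2 × 6 × 2 × 4 = 4608.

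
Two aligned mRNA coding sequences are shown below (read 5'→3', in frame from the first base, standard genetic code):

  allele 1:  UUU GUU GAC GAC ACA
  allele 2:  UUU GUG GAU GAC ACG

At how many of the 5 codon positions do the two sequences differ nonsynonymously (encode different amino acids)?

Codon 1: UUU Phe / UUU Phe — identical.
Codon 2: GUU Val / GUG Val — synonymous.
Codon 3: GAC Asp / GAU Asp — synonymous.
Codon 4: GAC Asp / GAC Asp — identical.
Codon 5: ACA Thr / ACG Thr — synonymous.
Nonsynonymous differences: 0.

0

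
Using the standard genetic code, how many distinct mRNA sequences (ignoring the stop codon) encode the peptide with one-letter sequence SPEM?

48

Ser: 6 codons.
Pro: 4 codons.
Glu: 2 codons.
Met: 1 codon.
6 × 4 × 2 × 1 = 48.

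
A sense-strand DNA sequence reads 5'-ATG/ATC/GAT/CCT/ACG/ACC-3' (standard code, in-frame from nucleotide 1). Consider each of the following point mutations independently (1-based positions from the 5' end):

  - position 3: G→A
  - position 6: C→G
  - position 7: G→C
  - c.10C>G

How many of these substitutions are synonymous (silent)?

Codon 1: ATG (Met) → ATA (Ile) — missense.
Codon 2: ATC (Ile) → ATG (Met) — missense.
Codon 3: GAT (Asp) → CAT (His) — missense.
Codon 4: CCT (Pro) → GCT (Ala) — missense.
Synonymous: 0 of 4.

0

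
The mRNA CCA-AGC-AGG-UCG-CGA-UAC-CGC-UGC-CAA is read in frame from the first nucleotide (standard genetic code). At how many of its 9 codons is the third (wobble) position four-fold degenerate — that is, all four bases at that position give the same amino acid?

4

Codon 1 CCA (Pro): third position 4-fold.
Codon 2 AGC (Ser): third position 2-fold.
Codon 3 AGG (Arg): third position 2-fold.
Codon 4 UCG (Ser): third position 4-fold.
Codon 5 CGA (Arg): third position 4-fold.
Codon 6 UAC (Tyr): third position 2-fold.
Codon 7 CGC (Arg): third position 4-fold.
Codon 8 UGC (Cys): third position 2-fold.
Codon 9 CAA (Gln): third position 2-fold.
Four-fold degenerate third positions: 4.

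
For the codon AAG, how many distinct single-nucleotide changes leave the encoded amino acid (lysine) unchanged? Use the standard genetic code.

Position 1: none → 0 synonymous.
Position 2: none → 0 synonymous.
Position 3: AAA → 1 synonymous.
Total: 0 + 0 + 1 = 1.

1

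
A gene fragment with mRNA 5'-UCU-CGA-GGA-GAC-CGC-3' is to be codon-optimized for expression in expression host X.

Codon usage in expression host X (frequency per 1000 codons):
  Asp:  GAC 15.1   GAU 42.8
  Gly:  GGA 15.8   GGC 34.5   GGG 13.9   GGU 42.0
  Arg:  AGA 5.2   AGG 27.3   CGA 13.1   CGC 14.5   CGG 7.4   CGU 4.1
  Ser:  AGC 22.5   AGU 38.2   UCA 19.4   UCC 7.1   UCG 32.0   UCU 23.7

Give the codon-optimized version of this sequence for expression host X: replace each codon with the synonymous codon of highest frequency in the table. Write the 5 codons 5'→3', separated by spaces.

Codon 1 (Ser): best is AGU at 38.2.
Codon 2 (Arg): best is AGG at 27.3.
Codon 3 (Gly): best is GGU at 42.0.
Codon 4 (Asp): best is GAU at 42.8.
Codon 5 (Arg): best is AGG at 27.3.

AGU AGG GGU GAU AGG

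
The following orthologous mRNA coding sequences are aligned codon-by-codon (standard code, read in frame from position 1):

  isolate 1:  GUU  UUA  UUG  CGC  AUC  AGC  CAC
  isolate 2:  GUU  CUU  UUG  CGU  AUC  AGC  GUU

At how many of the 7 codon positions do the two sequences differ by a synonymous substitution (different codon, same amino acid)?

2

Codon 1: GUU Val / GUU Val — identical.
Codon 2: UUA Leu / CUU Leu — synonymous.
Codon 3: UUG Leu / UUG Leu — identical.
Codon 4: CGC Arg / CGU Arg — synonymous.
Codon 5: AUC Ile / AUC Ile — identical.
Codon 6: AGC Ser / AGC Ser — identical.
Codon 7: CAC His / GUU Val — nonsynonymous.
Synonymous differences: 2.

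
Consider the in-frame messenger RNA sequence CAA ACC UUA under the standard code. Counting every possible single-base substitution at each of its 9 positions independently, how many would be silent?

Codon 1 (CAA, Gln): 1 synonymous substitution.
Codon 2 (ACC, Thr): 3 synonymous substitutions.
Codon 3 (UUA, Leu): 2 synonymous substitutions.
Total: 1 + 3 + 2 = 6.

6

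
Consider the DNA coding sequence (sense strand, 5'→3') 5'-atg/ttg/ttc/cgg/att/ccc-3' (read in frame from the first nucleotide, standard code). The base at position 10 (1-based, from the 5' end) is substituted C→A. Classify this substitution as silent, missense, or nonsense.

silent

Position 10 falls in codon 4: CGG → Arg.
After the substitution the codon is AGG → Arg.
Both encode Arg, so the change is synonymous.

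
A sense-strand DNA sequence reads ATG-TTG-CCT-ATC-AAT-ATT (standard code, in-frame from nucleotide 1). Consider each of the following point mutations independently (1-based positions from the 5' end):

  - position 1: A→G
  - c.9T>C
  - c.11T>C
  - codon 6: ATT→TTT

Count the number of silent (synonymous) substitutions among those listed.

1

Codon 1: ATG (Met) → GTG (Val) — missense.
Codon 3: CCT (Pro) → CCC (Pro) — synonymous.
Codon 4: ATC (Ile) → ACC (Thr) — missense.
Codon 6: ATT (Ile) → TTT (Phe) — missense.
Synonymous: 1 of 4.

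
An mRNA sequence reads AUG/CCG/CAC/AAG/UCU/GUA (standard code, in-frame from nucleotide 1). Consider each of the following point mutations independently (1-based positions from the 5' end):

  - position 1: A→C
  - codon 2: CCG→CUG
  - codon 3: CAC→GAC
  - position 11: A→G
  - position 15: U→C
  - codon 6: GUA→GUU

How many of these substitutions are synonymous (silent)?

Codon 1: AUG (Met) → CUG (Leu) — missense.
Codon 2: CCG (Pro) → CUG (Leu) — missense.
Codon 3: CAC (His) → GAC (Asp) — missense.
Codon 4: AAG (Lys) → AGG (Arg) — missense.
Codon 5: UCU (Ser) → UCC (Ser) — synonymous.
Codon 6: GUA (Val) → GUU (Val) — synonymous.
Synonymous: 2 of 6.

2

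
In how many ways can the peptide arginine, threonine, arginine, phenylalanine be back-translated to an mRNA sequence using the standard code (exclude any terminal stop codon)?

Arg: 6 codons.
Thr: 4 codons.
Arg: 6 codons.
Phe: 2 codons.
6 × 4 × 6 × 2 = 288.

288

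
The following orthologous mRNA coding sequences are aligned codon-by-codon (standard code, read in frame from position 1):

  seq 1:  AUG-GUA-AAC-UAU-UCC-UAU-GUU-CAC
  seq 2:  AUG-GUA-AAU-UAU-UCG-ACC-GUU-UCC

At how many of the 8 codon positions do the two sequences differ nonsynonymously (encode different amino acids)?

Codon 1: AUG Met / AUG Met — identical.
Codon 2: GUA Val / GUA Val — identical.
Codon 3: AAC Asn / AAU Asn — synonymous.
Codon 4: UAU Tyr / UAU Tyr — identical.
Codon 5: UCC Ser / UCG Ser — synonymous.
Codon 6: UAU Tyr / ACC Thr — nonsynonymous.
Codon 7: GUU Val / GUU Val — identical.
Codon 8: CAC His / UCC Ser — nonsynonymous.
Nonsynonymous differences: 2.

2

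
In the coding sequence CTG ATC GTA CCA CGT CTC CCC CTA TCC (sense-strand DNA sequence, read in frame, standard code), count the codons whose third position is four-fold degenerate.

8

Codon 1 CTG (Leu): third position 4-fold.
Codon 2 ATC (Ile): third position 3-fold.
Codon 3 GTA (Val): third position 4-fold.
Codon 4 CCA (Pro): third position 4-fold.
Codon 5 CGT (Arg): third position 4-fold.
Codon 6 CTC (Leu): third position 4-fold.
Codon 7 CCC (Pro): third position 4-fold.
Codon 8 CTA (Leu): third position 4-fold.
Codon 9 TCC (Ser): third position 4-fold.
Four-fold degenerate third positions: 8.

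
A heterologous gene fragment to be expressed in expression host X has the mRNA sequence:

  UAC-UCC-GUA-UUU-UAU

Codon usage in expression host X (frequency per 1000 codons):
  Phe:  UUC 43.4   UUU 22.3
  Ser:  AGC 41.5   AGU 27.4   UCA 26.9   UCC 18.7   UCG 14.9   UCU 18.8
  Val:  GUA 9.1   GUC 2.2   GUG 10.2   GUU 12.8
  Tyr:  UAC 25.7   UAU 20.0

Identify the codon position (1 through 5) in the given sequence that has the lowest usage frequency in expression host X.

3

Codon 1 UAC (Tyr): 25.7 per 1000.
Codon 2 UCC (Ser): 18.7 per 1000.
Codon 3 GUA (Val): 9.1 per 1000.
Codon 4 UUU (Phe): 22.3 per 1000.
Codon 5 UAU (Tyr): 20.0 per 1000.
Lowest frequency is 9.1 at codon 3.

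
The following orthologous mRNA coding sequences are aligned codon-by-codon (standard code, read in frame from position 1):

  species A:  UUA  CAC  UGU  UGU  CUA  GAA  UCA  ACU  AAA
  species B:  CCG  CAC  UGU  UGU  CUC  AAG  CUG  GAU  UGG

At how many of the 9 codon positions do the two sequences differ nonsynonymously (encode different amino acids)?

Codon 1: UUA Leu / CCG Pro — nonsynonymous.
Codon 2: CAC His / CAC His — identical.
Codon 3: UGU Cys / UGU Cys — identical.
Codon 4: UGU Cys / UGU Cys — identical.
Codon 5: CUA Leu / CUC Leu — synonymous.
Codon 6: GAA Glu / AAG Lys — nonsynonymous.
Codon 7: UCA Ser / CUG Leu — nonsynonymous.
Codon 8: ACU Thr / GAU Asp — nonsynonymous.
Codon 9: AAA Lys / UGG Trp — nonsynonymous.
Nonsynonymous differences: 5.

5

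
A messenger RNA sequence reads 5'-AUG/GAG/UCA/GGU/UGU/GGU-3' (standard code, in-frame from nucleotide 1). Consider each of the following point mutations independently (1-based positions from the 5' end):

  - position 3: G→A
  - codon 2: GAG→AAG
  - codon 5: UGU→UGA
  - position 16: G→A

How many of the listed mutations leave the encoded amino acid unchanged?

Codon 1: AUG (Met) → AUA (Ile) — missense.
Codon 2: GAG (Glu) → AAG (Lys) — missense.
Codon 5: UGU (Cys) → UGA (Stop) — nonsense.
Codon 6: GGU (Gly) → AGU (Ser) — missense.
Synonymous: 0 of 4.

0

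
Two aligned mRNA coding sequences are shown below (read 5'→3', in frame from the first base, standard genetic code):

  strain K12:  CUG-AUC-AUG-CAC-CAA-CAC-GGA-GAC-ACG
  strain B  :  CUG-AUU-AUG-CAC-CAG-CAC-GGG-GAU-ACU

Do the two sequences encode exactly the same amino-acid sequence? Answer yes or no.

Codon 1: CUG Leu / CUG Leu — identical.
Codon 2: AUC Ile / AUU Ile — synonymous.
Codon 3: AUG Met / AUG Met — identical.
Codon 4: CAC His / CAC His — identical.
Codon 5: CAA Gln / CAG Gln — synonymous.
Codon 6: CAC His / CAC His — identical.
Codon 7: GGA Gly / GGG Gly — synonymous.
Codon 8: GAC Asp / GAU Asp — synonymous.
Codon 9: ACG Thr / ACU Thr — synonymous.
Nonsynonymous differences: 0 → same protein.

yes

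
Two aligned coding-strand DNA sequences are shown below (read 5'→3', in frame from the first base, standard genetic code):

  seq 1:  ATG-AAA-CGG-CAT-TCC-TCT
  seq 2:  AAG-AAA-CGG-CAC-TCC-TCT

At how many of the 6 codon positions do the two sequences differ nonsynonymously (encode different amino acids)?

Codon 1: ATG Met / AAG Lys — nonsynonymous.
Codon 2: AAA Lys / AAA Lys — identical.
Codon 3: CGG Arg / CGG Arg — identical.
Codon 4: CAT His / CAC His — synonymous.
Codon 5: TCC Ser / TCC Ser — identical.
Codon 6: TCT Ser / TCT Ser — identical.
Nonsynonymous differences: 1.

1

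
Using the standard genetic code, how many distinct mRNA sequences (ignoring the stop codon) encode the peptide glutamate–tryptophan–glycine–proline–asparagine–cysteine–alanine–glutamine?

Glu: 2 codons.
Trp: 1 codon.
Gly: 4 codons.
Pro: 4 codons.
Asn: 2 codons.
Cys: 2 codons.
Ala: 4 codons.
Gln: 2 codons.
2 × 1 × 4 × 4 × 2 × 2 × 4 × 2 = 1024.

1024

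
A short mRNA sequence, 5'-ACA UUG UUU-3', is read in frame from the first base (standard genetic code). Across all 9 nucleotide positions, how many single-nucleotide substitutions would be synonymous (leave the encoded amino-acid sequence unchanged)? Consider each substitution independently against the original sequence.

Codon 1 (ACA, Thr): 3 synonymous substitutions.
Codon 2 (UUG, Leu): 2 synonymous substitutions.
Codon 3 (UUU, Phe): 1 synonymous substitution.
Total: 3 + 2 + 1 = 6.

6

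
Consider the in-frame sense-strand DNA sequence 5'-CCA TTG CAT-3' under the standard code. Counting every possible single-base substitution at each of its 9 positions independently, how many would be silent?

Codon 1 (CCA, Pro): 3 synonymous substitutions.
Codon 2 (TTG, Leu): 2 synonymous substitutions.
Codon 3 (CAT, His): 1 synonymous substitution.
Total: 3 + 2 + 1 = 6.

6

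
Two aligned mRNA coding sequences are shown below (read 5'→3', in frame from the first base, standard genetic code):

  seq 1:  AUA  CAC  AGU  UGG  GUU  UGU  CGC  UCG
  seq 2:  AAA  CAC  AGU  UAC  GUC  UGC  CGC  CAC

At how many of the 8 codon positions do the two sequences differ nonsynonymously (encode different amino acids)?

Codon 1: AUA Ile / AAA Lys — nonsynonymous.
Codon 2: CAC His / CAC His — identical.
Codon 3: AGU Ser / AGU Ser — identical.
Codon 4: UGG Trp / UAC Tyr — nonsynonymous.
Codon 5: GUU Val / GUC Val — synonymous.
Codon 6: UGU Cys / UGC Cys — synonymous.
Codon 7: CGC Arg / CGC Arg — identical.
Codon 8: UCG Ser / CAC His — nonsynonymous.
Nonsynonymous differences: 3.

3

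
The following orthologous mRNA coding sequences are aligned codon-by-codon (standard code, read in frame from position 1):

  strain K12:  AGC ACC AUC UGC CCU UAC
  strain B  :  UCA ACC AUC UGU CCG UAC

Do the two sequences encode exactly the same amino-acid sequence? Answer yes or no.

yes

Codon 1: AGC Ser / UCA Ser — synonymous.
Codon 2: ACC Thr / ACC Thr — identical.
Codon 3: AUC Ile / AUC Ile — identical.
Codon 4: UGC Cys / UGU Cys — synonymous.
Codon 5: CCU Pro / CCG Pro — synonymous.
Codon 6: UAC Tyr / UAC Tyr — identical.
Nonsynonymous differences: 0 → same protein.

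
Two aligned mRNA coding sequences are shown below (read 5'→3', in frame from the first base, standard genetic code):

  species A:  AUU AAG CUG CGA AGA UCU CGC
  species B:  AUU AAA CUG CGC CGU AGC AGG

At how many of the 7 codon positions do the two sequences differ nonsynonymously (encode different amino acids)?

Codon 1: AUU Ile / AUU Ile — identical.
Codon 2: AAG Lys / AAA Lys — synonymous.
Codon 3: CUG Leu / CUG Leu — identical.
Codon 4: CGA Arg / CGC Arg — synonymous.
Codon 5: AGA Arg / CGU Arg — synonymous.
Codon 6: UCU Ser / AGC Ser — synonymous.
Codon 7: CGC Arg / AGG Arg — synonymous.
Nonsynonymous differences: 0.

0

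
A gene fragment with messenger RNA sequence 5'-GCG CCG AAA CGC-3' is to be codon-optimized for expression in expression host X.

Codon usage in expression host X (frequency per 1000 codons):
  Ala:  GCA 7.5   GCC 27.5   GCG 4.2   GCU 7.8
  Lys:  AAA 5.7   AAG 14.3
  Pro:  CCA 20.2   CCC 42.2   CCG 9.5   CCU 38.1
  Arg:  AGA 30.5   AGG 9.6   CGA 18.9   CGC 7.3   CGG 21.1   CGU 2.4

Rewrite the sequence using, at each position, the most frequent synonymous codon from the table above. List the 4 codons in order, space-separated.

Codon 1 (Ala): best is GCC at 27.5.
Codon 2 (Pro): best is CCC at 42.2.
Codon 3 (Lys): best is AAG at 14.3.
Codon 4 (Arg): best is AGA at 30.5.

GCC CCC AAG AGA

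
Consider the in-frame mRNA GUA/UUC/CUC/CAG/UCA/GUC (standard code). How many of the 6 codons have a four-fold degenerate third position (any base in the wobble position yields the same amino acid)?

4

Codon 1 GUA (Val): third position 4-fold.
Codon 2 UUC (Phe): third position 2-fold.
Codon 3 CUC (Leu): third position 4-fold.
Codon 4 CAG (Gln): third position 2-fold.
Codon 5 UCA (Ser): third position 4-fold.
Codon 6 GUC (Val): third position 4-fold.
Four-fold degenerate third positions: 4.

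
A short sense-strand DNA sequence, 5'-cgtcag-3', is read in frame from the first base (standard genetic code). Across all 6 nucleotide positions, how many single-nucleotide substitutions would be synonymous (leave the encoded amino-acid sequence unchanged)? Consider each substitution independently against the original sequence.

4

Codon 1 (CGT, Arg): 3 synonymous substitutions.
Codon 2 (CAG, Gln): 1 synonymous substitution.
Total: 3 + 1 = 4.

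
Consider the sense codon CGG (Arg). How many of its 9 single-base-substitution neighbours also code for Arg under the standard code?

4

Position 1: AGG → 1 synonymous.
Position 2: none → 0 synonymous.
Position 3: CGU, CGC, CGA → 3 synonymous.
Total: 1 + 0 + 3 = 4.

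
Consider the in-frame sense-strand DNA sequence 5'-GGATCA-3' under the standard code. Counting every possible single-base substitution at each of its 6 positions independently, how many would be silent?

6

Codon 1 (GGA, Gly): 3 synonymous substitutions.
Codon 2 (TCA, Ser): 3 synonymous substitutions.
Total: 3 + 3 = 6.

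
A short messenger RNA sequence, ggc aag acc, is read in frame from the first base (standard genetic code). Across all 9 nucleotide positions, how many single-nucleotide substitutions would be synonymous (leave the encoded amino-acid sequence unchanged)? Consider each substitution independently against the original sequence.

Codon 1 (GGC, Gly): 3 synonymous substitutions.
Codon 2 (AAG, Lys): 1 synonymous substitution.
Codon 3 (ACC, Thr): 3 synonymous substitutions.
Total: 3 + 1 + 3 = 7.

7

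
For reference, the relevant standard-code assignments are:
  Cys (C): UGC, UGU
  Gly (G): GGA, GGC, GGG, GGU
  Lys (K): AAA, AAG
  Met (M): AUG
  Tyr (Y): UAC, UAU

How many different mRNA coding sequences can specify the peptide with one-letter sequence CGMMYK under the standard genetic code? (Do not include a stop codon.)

32

Cys: 2 codons.
Gly: 4 codons.
Met: 1 codon.
Met: 1 codon.
Tyr: 2 codons.
Lys: 2 codons.
2 × 4 × 1 × 1 × 2 × 2 = 32.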